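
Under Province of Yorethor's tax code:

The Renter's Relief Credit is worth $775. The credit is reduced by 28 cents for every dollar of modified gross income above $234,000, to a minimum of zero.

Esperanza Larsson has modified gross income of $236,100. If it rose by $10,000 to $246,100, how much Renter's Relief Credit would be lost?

At $236,100 — 28% of the $2,100 excess over $234,000 is $588; credit = $775 − $588 = $187.
At $246,100 — 28% of the $12,100 excess over $234,000 is $3,388 ≥ base, so the credit is $0.
Lost: $187 − $0 = $187.

$187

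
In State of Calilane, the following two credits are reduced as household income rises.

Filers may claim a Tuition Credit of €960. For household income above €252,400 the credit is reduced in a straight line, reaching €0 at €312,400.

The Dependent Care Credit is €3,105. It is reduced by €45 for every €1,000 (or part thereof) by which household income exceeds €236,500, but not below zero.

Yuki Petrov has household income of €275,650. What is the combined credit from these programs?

€1,893

Tuition Credit: €275,650 is €23,250 into a €60,000 phase-out range, leaving 36,750/60,000 of the credit: €960 × 36,750/60,000 = €588.
Dependent Care Credit: income exceeds €236,500 by €39,150, which is 40 full-or-partial €1,000 increments; reduction = 40 × €45 = €1,800, leaving €1,305.
Total: €588 + €1,305 = €1,893.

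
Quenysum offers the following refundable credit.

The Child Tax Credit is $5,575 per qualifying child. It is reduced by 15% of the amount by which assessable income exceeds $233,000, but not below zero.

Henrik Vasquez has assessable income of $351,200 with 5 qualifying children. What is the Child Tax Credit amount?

$10,145

Child Tax Credit: base = 5 × $5,575 = $27,875. 15% of the $118,200 excess over $233,000 is $17,730; credit = $27,875 − $17,730 = $10,145.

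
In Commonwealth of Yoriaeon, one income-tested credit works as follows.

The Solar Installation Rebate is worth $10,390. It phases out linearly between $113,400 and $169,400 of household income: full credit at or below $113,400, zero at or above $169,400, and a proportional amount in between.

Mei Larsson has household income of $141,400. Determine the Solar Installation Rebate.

Solar Installation Rebate: $141,400 is $28,000 into a $56,000 phase-out range, leaving 28,000/56,000 of the credit: $10,390 × 28,000/56,000 = $5,195.

$5,195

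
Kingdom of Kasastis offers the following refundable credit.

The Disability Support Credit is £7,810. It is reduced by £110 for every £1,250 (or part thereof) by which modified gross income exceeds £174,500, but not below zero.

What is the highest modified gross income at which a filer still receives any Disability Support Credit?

After 70 increments the reduction is 70 × £110 = £7,700, leaving £110; one more increment wipes it out. Increment 70 ends at excess 70 × £1,250 = £87,500, so the highest qualifying income is £174,500 + £87,500 = £262,000.

£262,000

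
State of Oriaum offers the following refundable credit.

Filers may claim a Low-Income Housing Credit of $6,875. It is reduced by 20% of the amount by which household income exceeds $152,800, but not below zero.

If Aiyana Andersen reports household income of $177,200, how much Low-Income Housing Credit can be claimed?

$1,995

Low-Income Housing Credit: 20% of the $24,400 excess over $152,800 is $4,880; credit = $6,875 − $4,880 = $1,995.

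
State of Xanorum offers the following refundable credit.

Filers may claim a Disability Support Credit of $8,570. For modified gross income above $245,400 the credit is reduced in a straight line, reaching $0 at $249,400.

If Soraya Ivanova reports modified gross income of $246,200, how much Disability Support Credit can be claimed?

$6,856

Disability Support Credit: $246,200 is $800 into a $4,000 phase-out range, leaving 3,200/4,000 of the credit: $8,570 × 3,200/4,000 = $6,856.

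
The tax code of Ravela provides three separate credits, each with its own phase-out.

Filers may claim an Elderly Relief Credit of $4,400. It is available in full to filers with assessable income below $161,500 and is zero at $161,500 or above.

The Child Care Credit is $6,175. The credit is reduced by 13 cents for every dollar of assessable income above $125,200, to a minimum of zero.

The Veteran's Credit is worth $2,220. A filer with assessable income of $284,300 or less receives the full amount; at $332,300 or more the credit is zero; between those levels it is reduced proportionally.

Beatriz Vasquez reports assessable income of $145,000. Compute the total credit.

Elderly Relief Credit: $145,000 is below the $161,500 cutoff, so the full $4,400 applies.
Child Care Credit: 13% of the $19,800 excess over $125,200 is $2,574; credit = $6,175 − $2,574 = $3,601.
Veteran's Credit: $145,000 is at or below the $284,300 threshold, so the full $2,220 applies.
Total: $4,400 + $3,601 + $2,220 = $10,221.

$10,221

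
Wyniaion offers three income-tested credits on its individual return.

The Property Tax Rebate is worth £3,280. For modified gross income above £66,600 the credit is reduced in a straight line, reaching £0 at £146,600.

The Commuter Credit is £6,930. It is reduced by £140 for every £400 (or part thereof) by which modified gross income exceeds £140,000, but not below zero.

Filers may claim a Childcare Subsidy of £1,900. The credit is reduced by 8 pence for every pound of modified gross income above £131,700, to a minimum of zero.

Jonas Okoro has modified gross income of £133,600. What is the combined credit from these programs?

Property Tax Rebate: £133,600 is £67,000 into a £80,000 phase-out range, leaving 13,000/80,000 of the credit: £3,280 × 13,000/80,000 = £533.
Commuter Credit: £133,600 is at or below the £140,000 threshold, so the full £6,930 applies.
Childcare Subsidy: 8% of the £1,900 excess over £131,700 is £152; credit = £1,900 − £152 = £1,748.
Total: £533 + £6,930 + £1,748 = £9,211.

£9,211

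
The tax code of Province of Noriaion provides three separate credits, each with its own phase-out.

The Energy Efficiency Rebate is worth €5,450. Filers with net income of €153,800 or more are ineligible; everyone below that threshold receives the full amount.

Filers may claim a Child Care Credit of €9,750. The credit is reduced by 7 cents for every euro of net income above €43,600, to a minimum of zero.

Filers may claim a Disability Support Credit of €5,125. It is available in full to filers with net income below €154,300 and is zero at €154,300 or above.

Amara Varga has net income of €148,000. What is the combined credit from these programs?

€13,017

Energy Efficiency Rebate: €148,000 is below the €153,800 cutoff, so the full €5,450 applies.
Child Care Credit: 7% of the €104,400 excess over €43,600 is €7,308; credit = €9,750 − €7,308 = €2,442.
Disability Support Credit: €148,000 is below the €154,300 cutoff, so the full €5,125 applies.
Total: €5,450 + €2,442 + €5,125 = €13,017.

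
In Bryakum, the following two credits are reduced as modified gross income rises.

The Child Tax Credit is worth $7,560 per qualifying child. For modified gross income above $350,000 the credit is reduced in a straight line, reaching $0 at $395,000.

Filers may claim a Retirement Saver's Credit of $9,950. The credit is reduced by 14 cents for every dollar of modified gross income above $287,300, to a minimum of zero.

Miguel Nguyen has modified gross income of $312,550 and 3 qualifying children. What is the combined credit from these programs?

$29,095

Child Tax Credit: base = 3 × $7,560 = $22,680. $312,550 is at or below the $350,000 threshold, so the full $22,680 applies.
Retirement Saver's Credit: 14% of the $25,250 excess over $287,300 is $3,535; credit = $9,950 − $3,535 = $6,415.
Total: $22,680 + $6,415 = $29,095.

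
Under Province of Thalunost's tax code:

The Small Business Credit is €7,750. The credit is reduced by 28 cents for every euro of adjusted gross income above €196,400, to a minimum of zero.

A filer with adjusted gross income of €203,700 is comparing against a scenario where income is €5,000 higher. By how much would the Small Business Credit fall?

At €203,700 — 28% of the €7,300 excess over €196,400 is €2,044; credit = €7,750 − €2,044 = €5,706.
At €208,700 — 28% of the €12,300 excess over €196,400 is €3,444; credit = €7,750 − €3,444 = €4,306.
Lost: €5,706 − €4,306 = €1,400.

€1,400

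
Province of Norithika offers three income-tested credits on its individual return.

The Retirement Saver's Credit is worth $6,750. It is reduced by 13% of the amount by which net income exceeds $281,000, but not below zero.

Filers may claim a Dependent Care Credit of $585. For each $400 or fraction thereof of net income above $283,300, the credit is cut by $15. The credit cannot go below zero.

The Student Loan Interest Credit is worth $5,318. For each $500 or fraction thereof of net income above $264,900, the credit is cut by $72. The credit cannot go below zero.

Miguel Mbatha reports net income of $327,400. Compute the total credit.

$718

Retirement Saver's Credit: 13% of the $46,400 excess over $281,000 is $6,032; credit = $6,750 − $6,032 = $718.
Dependent Care Credit: income exceeds $283,300 by $44,100 → 111 increments × $15 = $1,665 ≥ base, so the credit is $0.
Student Loan Interest Credit: income exceeds $264,900 by $62,500 → 125 increments × $72 = $9,000 ≥ base, so the credit is $0.
Total: $718 + $0 + $0 = $718.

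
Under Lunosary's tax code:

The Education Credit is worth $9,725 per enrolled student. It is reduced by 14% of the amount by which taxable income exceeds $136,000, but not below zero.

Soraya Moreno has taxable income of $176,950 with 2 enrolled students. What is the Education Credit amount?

$13,717

Education Credit: base = 2 × $9,725 = $19,450. 14% of the $40,950 excess over $136,000 is $5,733; credit = $19,450 − $5,733 = $13,717.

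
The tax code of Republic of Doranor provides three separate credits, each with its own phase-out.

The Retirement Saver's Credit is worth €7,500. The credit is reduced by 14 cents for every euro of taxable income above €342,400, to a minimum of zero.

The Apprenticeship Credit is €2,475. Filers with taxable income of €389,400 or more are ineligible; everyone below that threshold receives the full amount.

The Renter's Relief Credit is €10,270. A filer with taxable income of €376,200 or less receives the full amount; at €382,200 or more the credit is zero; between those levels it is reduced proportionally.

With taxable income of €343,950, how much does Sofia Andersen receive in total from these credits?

€20,028

Retirement Saver's Credit: 14% of the €1,550 excess over €342,400 is €217; credit = €7,500 − €217 = €7,283.
Apprenticeship Credit: €343,950 is below the €389,400 cutoff, so the full €2,475 applies.
Renter's Relief Credit: €343,950 is at or below the €376,200 threshold, so the full €10,270 applies.
Total: €7,283 + €2,475 + €10,270 = €20,028.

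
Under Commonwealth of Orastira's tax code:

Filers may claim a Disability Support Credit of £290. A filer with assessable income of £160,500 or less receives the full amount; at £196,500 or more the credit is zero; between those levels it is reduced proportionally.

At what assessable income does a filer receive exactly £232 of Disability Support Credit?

£232 is 232/290 of the full £290, so 58/290 of the £36,000 range has been used: income = £160,500 + £36,000 × 58/290 = £167,700.

£167,700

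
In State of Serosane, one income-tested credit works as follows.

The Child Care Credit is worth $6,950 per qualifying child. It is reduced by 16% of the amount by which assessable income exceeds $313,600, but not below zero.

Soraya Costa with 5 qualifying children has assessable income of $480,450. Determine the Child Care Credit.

Child Care Credit: base = 5 × $6,950 = $34,750. 16% of the $166,850 excess over $313,600 is $26,696; credit = $34,750 − $26,696 = $8,054.

$8,054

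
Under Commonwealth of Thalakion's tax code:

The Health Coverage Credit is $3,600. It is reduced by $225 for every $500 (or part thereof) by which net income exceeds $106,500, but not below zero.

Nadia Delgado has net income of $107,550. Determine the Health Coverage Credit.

$2,925

Health Coverage Credit: income exceeds $106,500 by $1,050, which is 3 full-or-partial $500 increments; reduction = 3 × $225 = $675, leaving $2,925.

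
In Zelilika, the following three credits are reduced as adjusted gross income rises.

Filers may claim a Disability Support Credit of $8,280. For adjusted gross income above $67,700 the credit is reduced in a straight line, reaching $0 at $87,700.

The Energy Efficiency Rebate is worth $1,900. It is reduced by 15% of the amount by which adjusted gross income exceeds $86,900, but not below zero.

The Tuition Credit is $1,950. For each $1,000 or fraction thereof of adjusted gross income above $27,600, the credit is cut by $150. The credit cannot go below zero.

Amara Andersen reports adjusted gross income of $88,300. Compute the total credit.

Disability Support Credit: $88,300 is at or above $87,700, so the credit is $0.
Energy Efficiency Rebate: 15% of the $1,400 excess over $86,900 is $210; credit = $1,900 − $210 = $1,690.
Tuition Credit: income exceeds $27,600 by $60,700 → 61 increments × $150 = $9,150 ≥ base, so the credit is $0.
Total: $0 + $1,690 + $0 = $1,690.

$1,690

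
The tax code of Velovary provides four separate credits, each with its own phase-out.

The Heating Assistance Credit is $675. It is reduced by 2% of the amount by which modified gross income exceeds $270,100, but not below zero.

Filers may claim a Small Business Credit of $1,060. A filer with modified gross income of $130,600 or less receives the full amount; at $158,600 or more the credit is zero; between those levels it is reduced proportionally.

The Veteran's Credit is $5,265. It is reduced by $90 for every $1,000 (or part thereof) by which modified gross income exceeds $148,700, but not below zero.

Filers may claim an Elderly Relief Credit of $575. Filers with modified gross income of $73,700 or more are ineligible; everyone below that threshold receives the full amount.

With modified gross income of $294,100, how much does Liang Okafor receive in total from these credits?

$195

Heating Assistance Credit: 2% of the $24,000 excess over $270,100 is $480; credit = $675 − $480 = $195.
Small Business Credit: $294,100 is at or above $158,600, so the credit is $0.
Veteran's Credit: income exceeds $148,700 by $145,400 → 146 increments × $90 = $13,140 ≥ base, so the credit is $0.
Elderly Relief Credit: $294,100 meets or exceeds the $73,700 cutoff, so the credit is $0.
Total: $195 + $0 + $0 + $0 = $195.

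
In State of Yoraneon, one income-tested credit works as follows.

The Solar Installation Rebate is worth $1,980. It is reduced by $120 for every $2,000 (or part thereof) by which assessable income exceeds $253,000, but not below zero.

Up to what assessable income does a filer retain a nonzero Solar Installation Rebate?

After 16 increments the reduction is 16 × $120 = $1,920, leaving $60; one more increment wipes it out. Increment 16 ends at excess 16 × $2,000 = $32,000, so the highest qualifying income is $253,000 + $32,000 = $285,000.

$285,000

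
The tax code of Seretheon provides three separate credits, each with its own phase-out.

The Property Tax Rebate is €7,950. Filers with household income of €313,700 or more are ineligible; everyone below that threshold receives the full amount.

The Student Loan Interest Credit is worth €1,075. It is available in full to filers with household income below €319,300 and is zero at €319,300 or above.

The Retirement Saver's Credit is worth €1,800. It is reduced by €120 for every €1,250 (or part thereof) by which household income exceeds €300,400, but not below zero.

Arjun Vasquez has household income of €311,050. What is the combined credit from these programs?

Property Tax Rebate: €311,050 is below the €313,700 cutoff, so the full €7,950 applies.
Student Loan Interest Credit: €311,050 is below the €319,300 cutoff, so the full €1,075 applies.
Retirement Saver's Credit: income exceeds €300,400 by €10,650, which is 9 full-or-partial €1,250 increments; reduction = 9 × €120 = €1,080, leaving €720.
Total: €7,950 + €1,075 + €720 = €9,745.

€9,745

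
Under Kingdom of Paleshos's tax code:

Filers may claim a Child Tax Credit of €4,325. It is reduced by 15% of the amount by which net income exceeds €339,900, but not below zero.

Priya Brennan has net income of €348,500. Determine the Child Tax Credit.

€3,035

Child Tax Credit: 15% of the €8,600 excess over €339,900 is €1,290; credit = €4,325 − €1,290 = €3,035.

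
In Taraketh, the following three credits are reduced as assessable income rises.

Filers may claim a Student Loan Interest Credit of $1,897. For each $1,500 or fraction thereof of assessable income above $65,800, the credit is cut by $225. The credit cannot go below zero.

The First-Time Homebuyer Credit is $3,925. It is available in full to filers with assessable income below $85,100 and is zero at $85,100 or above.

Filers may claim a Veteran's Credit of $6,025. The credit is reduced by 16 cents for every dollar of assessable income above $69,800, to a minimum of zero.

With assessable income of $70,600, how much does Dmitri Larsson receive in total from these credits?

Student Loan Interest Credit: income exceeds $65,800 by $4,800, which is 4 full-or-partial $1,500 increments; reduction = 4 × $225 = $900, leaving $997.
First-Time Homebuyer Credit: $70,600 is below the $85,100 cutoff, so the full $3,925 applies.
Veteran's Credit: 16% of the $800 excess over $69,800 is $128; credit = $6,025 − $128 = $5,897.
Total: $997 + $3,925 + $5,897 = $10,819.

$10,819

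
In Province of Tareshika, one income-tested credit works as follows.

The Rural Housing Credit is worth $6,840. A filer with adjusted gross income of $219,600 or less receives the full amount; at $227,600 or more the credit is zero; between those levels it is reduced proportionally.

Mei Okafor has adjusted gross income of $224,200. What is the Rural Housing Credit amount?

$2,907

Rural Housing Credit: $224,200 is $4,600 into a $8,000 phase-out range, leaving 3,400/8,000 of the credit: $6,840 × 3,400/8,000 = $2,907.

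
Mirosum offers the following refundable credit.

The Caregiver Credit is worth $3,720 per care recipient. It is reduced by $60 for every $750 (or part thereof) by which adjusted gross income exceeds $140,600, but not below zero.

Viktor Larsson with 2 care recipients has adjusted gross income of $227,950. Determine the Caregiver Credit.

Caregiver Credit: base = 2 × $3,720 = $7,440. income exceeds $140,600 by $87,350, which is 117 full-or-partial $750 increments; reduction = 117 × $60 = $7,020, leaving $420.

$420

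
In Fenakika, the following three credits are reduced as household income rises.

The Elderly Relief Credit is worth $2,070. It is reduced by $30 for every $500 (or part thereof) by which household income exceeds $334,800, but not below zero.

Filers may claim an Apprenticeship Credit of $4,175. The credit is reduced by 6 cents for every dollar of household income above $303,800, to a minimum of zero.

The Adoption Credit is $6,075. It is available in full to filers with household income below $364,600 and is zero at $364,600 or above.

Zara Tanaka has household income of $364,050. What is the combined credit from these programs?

$6,935

Elderly Relief Credit: income exceeds $334,800 by $29,250, which is 59 full-or-partial $500 increments; reduction = 59 × $30 = $1,770, leaving $300.
Apprenticeship Credit: 6% of the $60,250 excess over $303,800 is $3,615; credit = $4,175 − $3,615 = $560.
Adoption Credit: $364,050 is below the $364,600 cutoff, so the full $6,075 applies.
Total: $300 + $560 + $6,075 = $6,935.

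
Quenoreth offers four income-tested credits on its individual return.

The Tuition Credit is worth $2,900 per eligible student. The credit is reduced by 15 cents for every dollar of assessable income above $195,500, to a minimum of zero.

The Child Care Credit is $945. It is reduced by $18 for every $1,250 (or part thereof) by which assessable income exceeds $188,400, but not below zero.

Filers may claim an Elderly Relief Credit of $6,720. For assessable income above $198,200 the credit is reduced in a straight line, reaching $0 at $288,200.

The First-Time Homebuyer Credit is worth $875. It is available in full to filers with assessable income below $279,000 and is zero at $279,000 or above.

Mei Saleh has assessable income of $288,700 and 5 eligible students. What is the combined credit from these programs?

$520

Tuition Credit: base = 5 × $2,900 = $14,500. 15% of the $93,200 excess over $195,500 is $13,980; credit = $14,500 − $13,980 = $520.
Child Care Credit: income exceeds $188,400 by $100,300 → 81 increments × $18 = $1,458 ≥ base, so the credit is $0.
Elderly Relief Credit: $288,700 is at or above $288,200, so the credit is $0.
First-Time Homebuyer Credit: $288,700 meets or exceeds the $279,000 cutoff, so the credit is $0.
Total: $520 + $0 + $0 + $0 = $520.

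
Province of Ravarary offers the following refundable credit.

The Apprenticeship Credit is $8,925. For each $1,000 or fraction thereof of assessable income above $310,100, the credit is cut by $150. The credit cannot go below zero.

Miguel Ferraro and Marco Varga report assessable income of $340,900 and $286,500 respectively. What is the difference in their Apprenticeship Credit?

$4,650

Miguel ($340,900): Apprenticeship Credit: income exceeds $310,100 by $30,800, which is 31 full-or-partial $1,000 increments; reduction = 31 × $150 = $4,650, leaving $4,275.
Marco ($286,500): Apprenticeship Credit: $286,500 is at or below the $310,100 threshold, so the full $8,925 applies.
Difference: |$4,275 − $8,925| = $4,650.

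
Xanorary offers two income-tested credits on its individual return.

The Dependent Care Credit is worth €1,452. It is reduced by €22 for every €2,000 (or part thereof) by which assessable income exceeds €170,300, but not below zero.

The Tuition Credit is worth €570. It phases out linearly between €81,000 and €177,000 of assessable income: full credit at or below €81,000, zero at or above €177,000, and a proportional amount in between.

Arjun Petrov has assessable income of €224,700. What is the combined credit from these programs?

Dependent Care Credit: income exceeds €170,300 by €54,400, which is 28 full-or-partial €2,000 increments; reduction = 28 × €22 = €616, leaving €836.
Tuition Credit: €224,700 is at or above €177,000, so the credit is €0.
Total: €836 + €0 = €836.

€836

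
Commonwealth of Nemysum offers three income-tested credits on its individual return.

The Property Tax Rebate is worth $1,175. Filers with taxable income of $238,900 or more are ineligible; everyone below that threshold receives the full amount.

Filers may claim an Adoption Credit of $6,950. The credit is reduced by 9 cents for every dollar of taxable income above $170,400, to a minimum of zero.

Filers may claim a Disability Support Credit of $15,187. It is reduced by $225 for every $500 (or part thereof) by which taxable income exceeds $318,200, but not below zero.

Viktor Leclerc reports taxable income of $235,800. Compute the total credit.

$17,426

Property Tax Rebate: $235,800 is below the $238,900 cutoff, so the full $1,175 applies.
Adoption Credit: 9% of the $65,400 excess over $170,400 is $5,886; credit = $6,950 − $5,886 = $1,064.
Disability Support Credit: $235,800 is at or below the $318,200 threshold, so the full $15,187 applies.
Total: $1,175 + $1,064 + $15,187 = $17,426.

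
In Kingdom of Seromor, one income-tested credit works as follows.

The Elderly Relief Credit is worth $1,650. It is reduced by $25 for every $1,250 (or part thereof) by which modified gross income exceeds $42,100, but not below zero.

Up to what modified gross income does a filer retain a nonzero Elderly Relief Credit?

After 65 increments the reduction is 65 × $25 = $1,625, leaving $25; one more increment wipes it out. Increment 65 ends at excess 65 × $1,250 = $81,250, so the highest qualifying income is $42,100 + $81,250 = $123,350.

$123,350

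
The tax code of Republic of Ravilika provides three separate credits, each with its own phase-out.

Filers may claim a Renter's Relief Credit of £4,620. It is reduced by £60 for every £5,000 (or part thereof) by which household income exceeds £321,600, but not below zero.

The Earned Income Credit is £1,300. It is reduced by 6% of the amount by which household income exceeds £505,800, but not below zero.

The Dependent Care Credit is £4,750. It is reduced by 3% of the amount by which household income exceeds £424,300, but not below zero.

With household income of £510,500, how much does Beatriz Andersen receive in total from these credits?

£5,522

Renter's Relief Credit: income exceeds £321,600 by £188,900, which is 38 full-or-partial £5,000 increments; reduction = 38 × £60 = £2,280, leaving £2,340.
Earned Income Credit: 6% of the £4,700 excess over £505,800 is £282; credit = £1,300 − £282 = £1,018.
Dependent Care Credit: 3% of the £86,200 excess over £424,300 is £2,586; credit = £4,750 − £2,586 = £2,164.
Total: £2,340 + £1,018 + £2,164 = £5,522.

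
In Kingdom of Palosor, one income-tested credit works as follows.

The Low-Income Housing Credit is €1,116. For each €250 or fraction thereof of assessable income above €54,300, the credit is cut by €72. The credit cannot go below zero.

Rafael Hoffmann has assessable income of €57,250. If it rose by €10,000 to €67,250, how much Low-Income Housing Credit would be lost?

€252

At €57,250 — income exceeds €54,300 by €2,950, which is 12 full-or-partial €250 increments; reduction = 12 × €72 = €864, leaving €252.
At €67,250 — income exceeds €54,300 by €12,950 → 52 increments × €72 = €3,744 ≥ base, so the credit is €0.
Lost: €252 − €0 = €252.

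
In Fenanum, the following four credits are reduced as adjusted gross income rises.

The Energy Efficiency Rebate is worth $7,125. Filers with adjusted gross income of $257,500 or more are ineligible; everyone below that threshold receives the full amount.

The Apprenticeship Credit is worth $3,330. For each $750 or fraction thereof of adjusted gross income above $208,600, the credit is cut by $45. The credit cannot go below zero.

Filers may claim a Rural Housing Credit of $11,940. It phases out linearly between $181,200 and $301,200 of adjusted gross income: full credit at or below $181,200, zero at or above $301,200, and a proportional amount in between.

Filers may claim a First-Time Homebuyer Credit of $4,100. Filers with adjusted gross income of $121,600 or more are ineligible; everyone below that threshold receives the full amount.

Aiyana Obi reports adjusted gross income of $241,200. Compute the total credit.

Energy Efficiency Rebate: $241,200 is below the $257,500 cutoff, so the full $7,125 applies.
Apprenticeship Credit: income exceeds $208,600 by $32,600, which is 44 full-or-partial $750 increments; reduction = 44 × $45 = $1,980, leaving $1,350.
Rural Housing Credit: $241,200 is $60,000 into a $120,000 phase-out range, leaving 60,000/120,000 of the credit: $11,940 × 60,000/120,000 = $5,970.
First-Time Homebuyer Credit: $241,200 meets or exceeds the $121,600 cutoff, so the credit is $0.
Total: $7,125 + $1,350 + $5,970 + $0 = $14,445.

$14,445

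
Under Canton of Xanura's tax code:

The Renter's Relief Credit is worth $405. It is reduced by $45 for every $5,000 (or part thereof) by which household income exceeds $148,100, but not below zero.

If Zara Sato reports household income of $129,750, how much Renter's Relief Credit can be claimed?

Renter's Relief Credit: $129,750 is at or below the $148,100 threshold, so the full $405 applies.

$405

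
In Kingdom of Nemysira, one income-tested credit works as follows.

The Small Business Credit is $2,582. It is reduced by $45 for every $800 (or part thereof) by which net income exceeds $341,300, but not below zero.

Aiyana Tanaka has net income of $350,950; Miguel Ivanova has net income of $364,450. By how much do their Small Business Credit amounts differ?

$720

Aiyana ($350,950): Small Business Credit: income exceeds $341,300 by $9,650, which is 13 full-or-partial $800 increments; reduction = 13 × $45 = $585, leaving $1,997.
Miguel ($364,450): Small Business Credit: income exceeds $341,300 by $23,150, which is 29 full-or-partial $800 increments; reduction = 29 × $45 = $1,305, leaving $1,277.
Difference: |$1,997 − $1,277| = $720.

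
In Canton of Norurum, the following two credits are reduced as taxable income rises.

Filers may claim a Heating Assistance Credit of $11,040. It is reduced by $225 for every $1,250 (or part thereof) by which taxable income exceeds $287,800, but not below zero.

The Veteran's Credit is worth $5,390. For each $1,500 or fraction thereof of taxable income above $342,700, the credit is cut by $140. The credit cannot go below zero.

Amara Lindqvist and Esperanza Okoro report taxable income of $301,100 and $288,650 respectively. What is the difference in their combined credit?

Amara ($301,100): Heating Assistance Credit: income exceeds $287,800 by $13,300, which is 11 full-or-partial $1,250 increments; reduction = 11 × $225 = $2,475, leaving $8,565. Veteran's Credit: $301,100 is at or below the $342,700 threshold, so the full $5,390 applies. total $8,565 + $5,390 = $13,955
Esperanza ($288,650): Heating Assistance Credit: income exceeds $287,800 by $850, which is 1 full-or-partial $1,250 increment; reduction = 1 × $225 = $225, leaving $10,815. Veteran's Credit: $288,650 is at or below the $342,700 threshold, so the full $5,390 applies. total $10,815 + $5,390 = $16,205
Difference: |$13,955 − $16,205| = $2,250.

$2,250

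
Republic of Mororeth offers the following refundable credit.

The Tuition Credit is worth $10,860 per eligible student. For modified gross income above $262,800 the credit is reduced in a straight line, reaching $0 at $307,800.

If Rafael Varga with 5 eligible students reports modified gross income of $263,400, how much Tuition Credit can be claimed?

Tuition Credit: base = 5 × $10,860 = $54,300. $263,400 is $600 into a $45,000 phase-out range, leaving 44,400/45,000 of the credit: $54,300 × 44,400/45,000 = $53,576.

$53,576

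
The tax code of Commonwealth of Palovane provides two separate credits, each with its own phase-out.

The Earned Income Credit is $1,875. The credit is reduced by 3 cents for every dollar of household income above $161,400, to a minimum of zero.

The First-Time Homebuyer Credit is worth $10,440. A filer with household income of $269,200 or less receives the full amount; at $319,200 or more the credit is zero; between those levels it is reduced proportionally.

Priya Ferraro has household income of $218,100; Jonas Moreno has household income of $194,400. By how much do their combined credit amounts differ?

Priya ($218,100): Earned Income Credit: 3% of the $56,700 excess over $161,400 is $1,701; credit = $1,875 − $1,701 = $174. First-Time Homebuyer Credit: $218,100 is at or below the $269,200 threshold, so the full $10,440 applies. total $174 + $10,440 = $10,614
Jonas ($194,400): Earned Income Credit: 3% of the $33,000 excess over $161,400 is $990; credit = $1,875 − $990 = $885. First-Time Homebuyer Credit: $194,400 is at or below the $269,200 threshold, so the full $10,440 applies. total $885 + $10,440 = $11,325
Difference: |$10,614 − $11,325| = $711.

$711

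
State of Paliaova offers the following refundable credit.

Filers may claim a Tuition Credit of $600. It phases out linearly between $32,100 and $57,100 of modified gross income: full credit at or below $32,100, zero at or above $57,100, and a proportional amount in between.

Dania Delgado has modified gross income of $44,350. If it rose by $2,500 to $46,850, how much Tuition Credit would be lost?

At $44,350 — $44,350 is $12,250 into a $25,000 phase-out range, leaving 12,750/25,000 of the credit: $600 × 12,750/25,000 = $306.
At $46,850 — $46,850 is $14,750 into a $25,000 phase-out range, leaving 10,250/25,000 of the credit: $600 × 10,250/25,000 = $246.
Lost: $306 − $246 = $60.

$60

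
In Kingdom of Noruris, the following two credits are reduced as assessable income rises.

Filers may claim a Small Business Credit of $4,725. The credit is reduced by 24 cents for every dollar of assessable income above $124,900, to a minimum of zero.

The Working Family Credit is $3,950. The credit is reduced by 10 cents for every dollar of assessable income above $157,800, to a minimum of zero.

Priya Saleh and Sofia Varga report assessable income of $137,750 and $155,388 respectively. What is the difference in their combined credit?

$1,641

Priya ($137,750): Small Business Credit: 24% of the $12,850 excess over $124,900 is $3,084; credit = $4,725 − $3,084 = $1,641. Working Family Credit: $137,750 is at or below the $157,800 threshold, so the full $3,950 applies. total $1,641 + $3,950 = $5,591
Sofia ($155,388): Small Business Credit: 24% of the $30,488 excess over $124,900 is $7,317.12 ≥ base, so the credit is $0. Working Family Credit: $155,388 is at or below the $157,800 threshold, so the full $3,950 applies. total $0 + $3,950 = $3,950
Difference: |$5,591 − $3,950| = $1,641.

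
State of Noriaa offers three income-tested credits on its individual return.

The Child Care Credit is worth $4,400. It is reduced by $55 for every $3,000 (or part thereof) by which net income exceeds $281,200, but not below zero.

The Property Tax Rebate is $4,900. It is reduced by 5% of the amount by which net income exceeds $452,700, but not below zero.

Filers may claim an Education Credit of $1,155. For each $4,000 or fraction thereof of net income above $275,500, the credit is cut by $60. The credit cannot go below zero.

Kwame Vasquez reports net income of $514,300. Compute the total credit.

$1,930

Child Care Credit: income exceeds $281,200 by $233,100, which is 78 full-or-partial $3,000 increments; reduction = 78 × $55 = $4,290, leaving $110.
Property Tax Rebate: 5% of the $61,600 excess over $452,700 is $3,080; credit = $4,900 − $3,080 = $1,820.
Education Credit: income exceeds $275,500 by $238,800 → 60 increments × $60 = $3,600 ≥ base, so the credit is $0.
Total: $110 + $1,820 + $0 = $1,930.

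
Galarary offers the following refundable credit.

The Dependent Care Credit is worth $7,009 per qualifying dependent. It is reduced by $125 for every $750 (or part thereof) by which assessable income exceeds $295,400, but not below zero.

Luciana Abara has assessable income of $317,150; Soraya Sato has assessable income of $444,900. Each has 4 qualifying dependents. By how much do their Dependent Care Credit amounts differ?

Luciana ($317,150): Dependent Care Credit: base = 4 × $7,009 = $28,036. income exceeds $295,400 by $21,750, which is 29 full-or-partial $750 increments; reduction = 29 × $125 = $3,625, leaving $24,411.
Soraya ($444,900): Dependent Care Credit: base = 4 × $7,009 = $28,036. income exceeds $295,400 by $149,500, which is 200 full-or-partial $750 increments; reduction = 200 × $125 = $25,000, leaving $3,036.
Difference: |$24,411 − $3,036| = $21,375.

$21,375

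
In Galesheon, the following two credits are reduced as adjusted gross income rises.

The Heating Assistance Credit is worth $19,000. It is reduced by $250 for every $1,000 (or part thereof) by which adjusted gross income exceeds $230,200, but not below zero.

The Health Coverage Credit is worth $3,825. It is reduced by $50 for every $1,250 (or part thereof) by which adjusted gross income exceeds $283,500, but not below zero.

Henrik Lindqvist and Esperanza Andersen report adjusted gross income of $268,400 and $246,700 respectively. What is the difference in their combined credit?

$5,500

Henrik ($268,400): Heating Assistance Credit: income exceeds $230,200 by $38,200, which is 39 full-or-partial $1,000 increments; reduction = 39 × $250 = $9,750, leaving $9,250. Health Coverage Credit: $268,400 is at or below the $283,500 threshold, so the full $3,825 applies. total $9,250 + $3,825 = $13,075
Esperanza ($246,700): Heating Assistance Credit: income exceeds $230,200 by $16,500, which is 17 full-or-partial $1,000 increments; reduction = 17 × $250 = $4,250, leaving $14,750. Health Coverage Credit: $246,700 is at or below the $283,500 threshold, so the full $3,825 applies. total $14,750 + $3,825 = $18,575
Difference: |$13,075 − $18,575| = $5,500.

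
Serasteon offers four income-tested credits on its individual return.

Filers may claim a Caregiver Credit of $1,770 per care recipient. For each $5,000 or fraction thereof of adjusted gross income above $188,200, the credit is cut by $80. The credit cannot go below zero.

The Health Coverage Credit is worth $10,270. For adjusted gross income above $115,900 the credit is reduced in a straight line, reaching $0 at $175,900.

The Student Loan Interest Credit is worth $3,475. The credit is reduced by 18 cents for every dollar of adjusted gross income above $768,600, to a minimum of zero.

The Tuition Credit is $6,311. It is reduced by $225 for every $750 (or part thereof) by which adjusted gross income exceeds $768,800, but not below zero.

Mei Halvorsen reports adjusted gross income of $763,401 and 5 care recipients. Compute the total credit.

$9,786

Caregiver Credit: base = 5 × $1,770 = $8,850. income exceeds $188,200 by $575,201 → 116 increments × $80 = $9,280 ≥ base, so the credit is $0.
Health Coverage Credit: $763,401 is at or above $175,900, so the credit is $0.
Student Loan Interest Credit: $763,401 is at or below the $768,600 threshold, so the full $3,475 applies.
Tuition Credit: $763,401 is at or below the $768,800 threshold, so the full $6,311 applies.
Total: $0 + $0 + $3,475 + $6,311 = $9,786.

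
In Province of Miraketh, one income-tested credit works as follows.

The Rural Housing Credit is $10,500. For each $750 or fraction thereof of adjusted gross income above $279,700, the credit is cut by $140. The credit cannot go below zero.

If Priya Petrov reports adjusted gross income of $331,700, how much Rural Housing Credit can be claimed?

$700

Rural Housing Credit: income exceeds $279,700 by $52,000, which is 70 full-or-partial $750 increments; reduction = 70 × $140 = $9,800, leaving $700.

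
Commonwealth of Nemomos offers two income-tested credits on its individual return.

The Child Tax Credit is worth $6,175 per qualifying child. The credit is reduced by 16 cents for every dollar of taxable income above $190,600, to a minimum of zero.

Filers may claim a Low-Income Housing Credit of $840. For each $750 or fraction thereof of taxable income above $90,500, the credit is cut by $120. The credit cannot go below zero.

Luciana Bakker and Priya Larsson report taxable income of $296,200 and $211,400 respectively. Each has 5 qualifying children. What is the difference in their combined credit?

Luciana ($296,200): Child Tax Credit: base = 5 × $6,175 = $30,875. 16% of the $105,600 excess over $190,600 is $16,896; credit = $30,875 − $16,896 = $13,979. Low-Income Housing Credit: income exceeds $90,500 by $205,700 → 275 increments × $120 = $33,000 ≥ base, so the credit is $0. total $13,979 + $0 = $13,979
Priya ($211,400): Child Tax Credit: base = 5 × $6,175 = $30,875. 16% of the $20,800 excess over $190,600 is $3,328; credit = $30,875 − $3,328 = $27,547. Low-Income Housing Credit: income exceeds $90,500 by $120,900 → 162 increments × $120 = $19,440 ≥ base, so the credit is $0. total $27,547 + $0 = $27,547
Difference: |$13,979 − $27,547| = $13,568.

$13,568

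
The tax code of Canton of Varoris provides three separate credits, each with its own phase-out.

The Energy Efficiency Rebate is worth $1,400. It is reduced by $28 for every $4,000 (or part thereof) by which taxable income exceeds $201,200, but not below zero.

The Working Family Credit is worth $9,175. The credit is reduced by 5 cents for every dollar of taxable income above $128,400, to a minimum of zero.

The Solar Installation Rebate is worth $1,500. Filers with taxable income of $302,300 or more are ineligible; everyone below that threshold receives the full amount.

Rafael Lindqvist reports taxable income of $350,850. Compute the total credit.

Energy Efficiency Rebate: income exceeds $201,200 by $149,650, which is 38 full-or-partial $4,000 increments; reduction = 38 × $28 = $1,064, leaving $336.
Working Family Credit: 5% of the $222,450 excess over $128,400 is $11,122.50 ≥ base, so the credit is $0.
Solar Installation Rebate: $350,850 meets or exceeds the $302,300 cutoff, so the credit is $0.
Total: $336 + $0 + $0 = $336.

$336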